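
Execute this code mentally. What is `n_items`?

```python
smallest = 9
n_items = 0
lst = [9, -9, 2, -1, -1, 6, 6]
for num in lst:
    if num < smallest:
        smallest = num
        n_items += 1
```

Let's trace through this code step by step.

Initialize: smallest = 9
Initialize: n_items = 0
Initialize: lst = [9, -9, 2, -1, -1, 6, 6]
Entering loop: for num in lst:

After execution: n_items = 1
1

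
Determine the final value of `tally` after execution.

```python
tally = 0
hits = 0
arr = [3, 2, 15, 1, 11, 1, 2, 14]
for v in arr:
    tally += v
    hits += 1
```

Let's trace through this code step by step.

Initialize: tally = 0
Initialize: hits = 0
Initialize: arr = [3, 2, 15, 1, 11, 1, 2, 14]
Entering loop: for v in arr:

After execution: tally = 49
49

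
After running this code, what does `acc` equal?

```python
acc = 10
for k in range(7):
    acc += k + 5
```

Let's trace through this code step by step.

Initialize: acc = 10
Entering loop: for k in range(7):

After execution: acc = 66
66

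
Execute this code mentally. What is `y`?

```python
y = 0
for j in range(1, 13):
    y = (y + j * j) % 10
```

Let's trace through this code step by step.

Initialize: y = 0
Entering loop: for j in range(1, 13):

After execution: y = 0
0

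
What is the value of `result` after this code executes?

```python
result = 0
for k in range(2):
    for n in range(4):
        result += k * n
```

Let's trace through this code step by step.

Initialize: result = 0
Entering loop: for k in range(2):

After execution: result = 6
6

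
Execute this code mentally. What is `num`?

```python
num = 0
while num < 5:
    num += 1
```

Let's trace through this code step by step.

Initialize: num = 0
Entering loop: while num < 5:

After execution: num = 5
5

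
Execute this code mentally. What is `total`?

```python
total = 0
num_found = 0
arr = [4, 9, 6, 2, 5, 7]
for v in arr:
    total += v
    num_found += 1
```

Let's trace through this code step by step.

Initialize: total = 0
Initialize: num_found = 0
Initialize: arr = [4, 9, 6, 2, 5, 7]
Entering loop: for v in arr:

After execution: total = 33
33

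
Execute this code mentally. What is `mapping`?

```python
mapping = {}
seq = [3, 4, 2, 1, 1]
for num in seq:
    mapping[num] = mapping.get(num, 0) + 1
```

Let's trace through this code step by step.

Initialize: mapping = {}
Initialize: seq = [3, 4, 2, 1, 1]
Entering loop: for num in seq:

After execution: mapping = {3: 1, 4: 1, 2: 1, 1: 2}
{3: 1, 4: 1, 2: 1, 1: 2}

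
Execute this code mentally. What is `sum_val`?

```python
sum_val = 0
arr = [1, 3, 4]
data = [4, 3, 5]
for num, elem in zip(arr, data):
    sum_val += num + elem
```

Let's trace through this code step by step.

Initialize: sum_val = 0
Initialize: arr = [1, 3, 4]
Initialize: data = [4, 3, 5]
Entering loop: for num, elem in zip(arr, data):

After execution: sum_val = 20
20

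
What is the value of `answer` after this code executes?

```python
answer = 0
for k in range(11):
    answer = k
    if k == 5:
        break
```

Let's trace through this code step by step.

Initialize: answer = 0
Entering loop: for k in range(11):

After execution: answer = 5
5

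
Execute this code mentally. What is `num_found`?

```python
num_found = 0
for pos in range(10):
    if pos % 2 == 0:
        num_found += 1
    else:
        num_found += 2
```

Let's trace through this code step by step.

Initialize: num_found = 0
Entering loop: for pos in range(10):

After execution: num_found = 15
15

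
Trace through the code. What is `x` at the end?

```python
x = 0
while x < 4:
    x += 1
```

Let's trace through this code step by step.

Initialize: x = 0
Entering loop: while x < 4:

After execution: x = 4
4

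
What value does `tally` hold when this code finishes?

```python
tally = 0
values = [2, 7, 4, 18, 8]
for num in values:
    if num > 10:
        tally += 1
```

Let's trace through this code step by step.

Initialize: tally = 0
Initialize: values = [2, 7, 4, 18, 8]
Entering loop: for num in values:

After execution: tally = 1
1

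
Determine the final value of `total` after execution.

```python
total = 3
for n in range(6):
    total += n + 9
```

Let's trace through this code step by step.

Initialize: total = 3
Entering loop: for n in range(6):

After execution: total = 72
72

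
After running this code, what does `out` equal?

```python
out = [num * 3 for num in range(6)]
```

Let's trace through this code step by step.

Initialize: out = [num * 3 for num in range(6)]

After execution: out = [0, 3, 6, 9, 12, 15]
[0, 3, 6, 9, 12, 15]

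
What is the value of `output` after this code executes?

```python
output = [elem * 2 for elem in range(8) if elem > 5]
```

Let's trace through this code step by step.

Initialize: output = [elem * 2 for elem in range(8) if elem > 5]

After execution: output = [12, 14]
[12, 14]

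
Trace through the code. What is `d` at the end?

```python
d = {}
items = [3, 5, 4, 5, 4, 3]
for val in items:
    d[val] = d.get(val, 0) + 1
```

Let's trace through this code step by step.

Initialize: d = {}
Initialize: items = [3, 5, 4, 5, 4, 3]
Entering loop: for val in items:

After execution: d = {3: 2, 5: 2, 4: 2}
{3: 2, 5: 2, 4: 2}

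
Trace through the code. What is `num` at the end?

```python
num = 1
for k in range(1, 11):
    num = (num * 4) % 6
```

Let's trace through this code step by step.

Initialize: num = 1
Entering loop: for k in range(1, 11):

After execution: num = 4
4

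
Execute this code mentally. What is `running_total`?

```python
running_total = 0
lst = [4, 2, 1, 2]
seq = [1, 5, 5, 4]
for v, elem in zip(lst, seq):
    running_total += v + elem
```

Let's trace through this code step by step.

Initialize: running_total = 0
Initialize: lst = [4, 2, 1, 2]
Initialize: seq = [1, 5, 5, 4]
Entering loop: for v, elem in zip(lst, seq):

After execution: running_total = 24
24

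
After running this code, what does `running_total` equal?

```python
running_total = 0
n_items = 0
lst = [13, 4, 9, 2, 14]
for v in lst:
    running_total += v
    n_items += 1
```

Let's trace through this code step by step.

Initialize: running_total = 0
Initialize: n_items = 0
Initialize: lst = [13, 4, 9, 2, 14]
Entering loop: for v in lst:

After execution: running_total = 42
42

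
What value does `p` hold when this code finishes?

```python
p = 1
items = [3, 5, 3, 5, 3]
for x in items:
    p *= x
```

Let's trace through this code step by step.

Initialize: p = 1
Initialize: items = [3, 5, 3, 5, 3]
Entering loop: for x in items:

After execution: p = 675
675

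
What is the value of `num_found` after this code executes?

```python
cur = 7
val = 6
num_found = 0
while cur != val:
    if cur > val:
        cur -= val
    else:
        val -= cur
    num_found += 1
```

Let's trace through this code step by step.

Initialize: cur = 7
Initialize: val = 6
Initialize: num_found = 0
Entering loop: while cur != val:

After execution: num_found = 6
6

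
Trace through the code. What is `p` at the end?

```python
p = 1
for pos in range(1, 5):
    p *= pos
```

Let's trace through this code step by step.

Initialize: p = 1
Entering loop: for pos in range(1, 5):

After execution: p = 24
24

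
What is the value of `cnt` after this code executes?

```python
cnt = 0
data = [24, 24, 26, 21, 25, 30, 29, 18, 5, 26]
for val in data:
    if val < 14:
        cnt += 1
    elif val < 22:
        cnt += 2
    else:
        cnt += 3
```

Let's trace through this code step by step.

Initialize: cnt = 0
Initialize: data = [24, 24, 26, 21, 25, 30, 29, 18, 5, 26]
Entering loop: for val in data:

After execution: cnt = 26
26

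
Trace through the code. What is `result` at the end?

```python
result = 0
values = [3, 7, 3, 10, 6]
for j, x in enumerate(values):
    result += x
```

Let's trace through this code step by step.

Initialize: result = 0
Initialize: values = [3, 7, 3, 10, 6]
Entering loop: for j, x in enumerate(values):

After execution: result = 29
29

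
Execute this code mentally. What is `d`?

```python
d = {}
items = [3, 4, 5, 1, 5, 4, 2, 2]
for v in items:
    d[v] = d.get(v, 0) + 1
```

Let's trace through this code step by step.

Initialize: d = {}
Initialize: items = [3, 4, 5, 1, 5, 4, 2, 2]
Entering loop: for v in items:

After execution: d = {3: 1, 4: 2, 5: 2, 1: 1, 2: 2}
{3: 1, 4: 2, 5: 2, 1: 1, 2: 2}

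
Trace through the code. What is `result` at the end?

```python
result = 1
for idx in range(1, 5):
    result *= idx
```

Let's trace through this code step by step.

Initialize: result = 1
Entering loop: for idx in range(1, 5):

After execution: result = 24
24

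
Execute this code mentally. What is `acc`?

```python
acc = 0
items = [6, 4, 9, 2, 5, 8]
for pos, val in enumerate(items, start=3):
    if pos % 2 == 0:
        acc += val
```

Let's trace through this code step by step.

Initialize: acc = 0
Initialize: items = [6, 4, 9, 2, 5, 8]
Entering loop: for pos, val in enumerate(items, start=3):

After execution: acc = 14
14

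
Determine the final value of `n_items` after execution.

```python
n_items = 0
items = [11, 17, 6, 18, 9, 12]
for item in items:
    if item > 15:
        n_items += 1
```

Let's trace through this code step by step.

Initialize: n_items = 0
Initialize: items = [11, 17, 6, 18, 9, 12]
Entering loop: for item in items:

After execution: n_items = 2
2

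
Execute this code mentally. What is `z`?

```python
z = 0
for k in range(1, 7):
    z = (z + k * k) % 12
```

Let's trace through this code step by step.

Initialize: z = 0
Entering loop: for k in range(1, 7):

After execution: z = 7
7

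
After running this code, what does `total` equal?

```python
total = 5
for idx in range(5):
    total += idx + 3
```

Let's trace through this code step by step.

Initialize: total = 5
Entering loop: for idx in range(5):

After execution: total = 30
30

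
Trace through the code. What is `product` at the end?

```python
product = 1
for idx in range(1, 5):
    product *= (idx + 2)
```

Let's trace through this code step by step.

Initialize: product = 1
Entering loop: for idx in range(1, 5):

After execution: product = 360
360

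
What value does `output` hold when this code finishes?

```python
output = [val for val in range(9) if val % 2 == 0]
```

Let's trace through this code step by step.

Initialize: output = [val for val in range(9) if val % 2 == 0]

After execution: output = [0, 2, 4, 6, 8]
[0, 2, 4, 6, 8]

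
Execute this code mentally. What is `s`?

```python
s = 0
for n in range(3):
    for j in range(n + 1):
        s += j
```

Let's trace through this code step by step.

Initialize: s = 0
Entering loop: for n in range(3):

After execution: s = 4
4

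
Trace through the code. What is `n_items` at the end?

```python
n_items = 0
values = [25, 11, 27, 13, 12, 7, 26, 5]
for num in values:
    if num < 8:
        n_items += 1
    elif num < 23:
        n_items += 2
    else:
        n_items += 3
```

Let's trace through this code step by step.

Initialize: n_items = 0
Initialize: values = [25, 11, 27, 13, 12, 7, 26, 5]
Entering loop: for num in values:

After execution: n_items = 17
17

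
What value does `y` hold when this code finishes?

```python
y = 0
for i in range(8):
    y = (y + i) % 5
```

Let's trace through this code step by step.

Initialize: y = 0
Entering loop: for i in range(8):

After execution: y = 3
3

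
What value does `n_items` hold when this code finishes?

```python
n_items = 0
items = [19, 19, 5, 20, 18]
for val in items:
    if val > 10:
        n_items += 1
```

Let's trace through this code step by step.

Initialize: n_items = 0
Initialize: items = [19, 19, 5, 20, 18]
Entering loop: for val in items:

After execution: n_items = 4
4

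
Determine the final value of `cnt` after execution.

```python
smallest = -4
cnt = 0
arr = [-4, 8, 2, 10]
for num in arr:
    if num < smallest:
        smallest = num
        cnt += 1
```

Let's trace through this code step by step.

Initialize: smallest = -4
Initialize: cnt = 0
Initialize: arr = [-4, 8, 2, 10]
Entering loop: for num in arr:

After execution: cnt = 0
0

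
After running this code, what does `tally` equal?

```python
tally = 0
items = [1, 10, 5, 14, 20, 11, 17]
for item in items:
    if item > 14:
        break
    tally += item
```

Let's trace through this code step by step.

Initialize: tally = 0
Initialize: items = [1, 10, 5, 14, 20, 11, 17]
Entering loop: for item in items:

After execution: tally = 30
30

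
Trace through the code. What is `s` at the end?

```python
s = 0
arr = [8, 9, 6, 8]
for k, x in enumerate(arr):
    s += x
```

Let's trace through this code step by step.

Initialize: s = 0
Initialize: arr = [8, 9, 6, 8]
Entering loop: for k, x in enumerate(arr):

After execution: s = 31
31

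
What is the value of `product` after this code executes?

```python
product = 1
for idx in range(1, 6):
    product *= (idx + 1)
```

Let's trace through this code step by step.

Initialize: product = 1
Entering loop: for idx in range(1, 6):

After execution: product = 720
720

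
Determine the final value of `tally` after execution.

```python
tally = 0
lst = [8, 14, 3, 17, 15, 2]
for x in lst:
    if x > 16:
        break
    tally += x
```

Let's trace through this code step by step.

Initialize: tally = 0
Initialize: lst = [8, 14, 3, 17, 15, 2]
Entering loop: for x in lst:

After execution: tally = 25
25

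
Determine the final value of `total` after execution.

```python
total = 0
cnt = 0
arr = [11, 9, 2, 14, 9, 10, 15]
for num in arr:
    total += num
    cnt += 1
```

Let's trace through this code step by step.

Initialize: total = 0
Initialize: cnt = 0
Initialize: arr = [11, 9, 2, 14, 9, 10, 15]
Entering loop: for num in arr:

After execution: total = 70
70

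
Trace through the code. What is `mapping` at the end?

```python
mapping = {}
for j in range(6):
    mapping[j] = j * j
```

Let's trace through this code step by step.

Initialize: mapping = {}
Entering loop: for j in range(6):

After execution: mapping = {0: 0, 1: 1, 2: 4, 3: 9, 4: 16, 5: 25}
{0: 0, 1: 1, 2: 4, 3: 9, 4: 16, 5: 25}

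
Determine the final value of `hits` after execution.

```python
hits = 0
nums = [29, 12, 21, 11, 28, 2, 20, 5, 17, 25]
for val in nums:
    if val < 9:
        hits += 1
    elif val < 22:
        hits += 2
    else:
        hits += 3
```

Let's trace through this code step by step.

Initialize: hits = 0
Initialize: nums = [29, 12, 21, 11, 28, 2, 20, 5, 17, 25]
Entering loop: for val in nums:

After execution: hits = 21
21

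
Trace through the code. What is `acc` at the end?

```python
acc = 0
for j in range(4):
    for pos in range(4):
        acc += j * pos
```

Let's trace through this code step by step.

Initialize: acc = 0
Entering loop: for j in range(4):

After execution: acc = 36
36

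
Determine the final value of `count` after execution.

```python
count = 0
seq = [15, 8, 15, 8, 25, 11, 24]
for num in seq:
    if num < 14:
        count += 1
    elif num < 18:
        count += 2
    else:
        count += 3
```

Let's trace through this code step by step.

Initialize: count = 0
Initialize: seq = [15, 8, 15, 8, 25, 11, 24]
Entering loop: for num in seq:

After execution: count = 13
13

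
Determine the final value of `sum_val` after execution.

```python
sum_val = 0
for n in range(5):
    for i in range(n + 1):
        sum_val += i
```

Let's trace through this code step by step.

Initialize: sum_val = 0
Entering loop: for n in range(5):

After execution: sum_val = 20
20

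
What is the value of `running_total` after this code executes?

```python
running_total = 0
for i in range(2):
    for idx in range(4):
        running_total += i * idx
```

Let's trace through this code step by step.

Initialize: running_total = 0
Entering loop: for i in range(2):

After execution: running_total = 6
6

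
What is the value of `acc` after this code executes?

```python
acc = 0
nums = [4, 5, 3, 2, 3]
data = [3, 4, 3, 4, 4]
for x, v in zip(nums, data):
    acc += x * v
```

Let's trace through this code step by step.

Initialize: acc = 0
Initialize: nums = [4, 5, 3, 2, 3]
Initialize: data = [3, 4, 3, 4, 4]
Entering loop: for x, v in zip(nums, data):

After execution: acc = 61
61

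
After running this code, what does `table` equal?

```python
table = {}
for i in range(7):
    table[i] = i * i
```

Let's trace through this code step by step.

Initialize: table = {}
Entering loop: for i in range(7):

After execution: table = {0: 0, 1: 1, 2: 4, 3: 9, 4: 16, 5: 25, 6: 36}
{0: 0, 1: 1, 2: 4, 3: 9, 4: 16, 5: 25, 6: 36}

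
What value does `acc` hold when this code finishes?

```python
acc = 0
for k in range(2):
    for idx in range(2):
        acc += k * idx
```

Let's trace through this code step by step.

Initialize: acc = 0
Entering loop: for k in range(2):

After execution: acc = 1
1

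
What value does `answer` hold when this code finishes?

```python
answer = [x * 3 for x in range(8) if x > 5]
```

Let's trace through this code step by step.

Initialize: answer = [x * 3 for x in range(8) if x > 5]

After execution: answer = [18, 21]
[18, 21]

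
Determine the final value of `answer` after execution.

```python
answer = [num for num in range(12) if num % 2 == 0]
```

Let's trace through this code step by step.

Initialize: answer = [num for num in range(12) if num % 2 == 0]

After execution: answer = [0, 2, 4, 6, 8, 10]
[0, 2, 4, 6, 8, 10]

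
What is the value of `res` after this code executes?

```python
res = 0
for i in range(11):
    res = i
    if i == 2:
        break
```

Let's trace through this code step by step.

Initialize: res = 0
Entering loop: for i in range(11):

After execution: res = 2
2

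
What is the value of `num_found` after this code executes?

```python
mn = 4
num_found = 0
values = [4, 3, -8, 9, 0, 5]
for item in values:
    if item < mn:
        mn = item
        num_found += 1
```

Let's trace through this code step by step.

Initialize: mn = 4
Initialize: num_found = 0
Initialize: values = [4, 3, -8, 9, 0, 5]
Entering loop: for item in values:

After execution: num_found = 2
2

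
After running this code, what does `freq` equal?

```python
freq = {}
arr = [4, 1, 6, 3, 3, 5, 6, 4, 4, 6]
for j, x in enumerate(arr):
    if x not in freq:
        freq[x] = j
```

Let's trace through this code step by step.

Initialize: freq = {}
Initialize: arr = [4, 1, 6, 3, 3, 5, 6, 4, 4, 6]
Entering loop: for j, x in enumerate(arr):

After execution: freq = {4: 0, 1: 1, 6: 2, 3: 3, 5: 5}
{4: 0, 1: 1, 6: 2, 3: 3, 5: 5}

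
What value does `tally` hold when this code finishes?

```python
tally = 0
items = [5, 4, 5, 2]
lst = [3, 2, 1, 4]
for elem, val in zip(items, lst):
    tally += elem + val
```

Let's trace through this code step by step.

Initialize: tally = 0
Initialize: items = [5, 4, 5, 2]
Initialize: lst = [3, 2, 1, 4]
Entering loop: for elem, val in zip(items, lst):

After execution: tally = 26
26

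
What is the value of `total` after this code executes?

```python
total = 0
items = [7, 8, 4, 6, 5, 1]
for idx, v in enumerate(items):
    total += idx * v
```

Let's trace through this code step by step.

Initialize: total = 0
Initialize: items = [7, 8, 4, 6, 5, 1]
Entering loop: for idx, v in enumerate(items):

After execution: total = 59
59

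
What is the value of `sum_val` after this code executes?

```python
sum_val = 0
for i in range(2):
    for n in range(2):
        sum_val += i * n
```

Let's trace through this code step by step.

Initialize: sum_val = 0
Entering loop: for i in range(2):

After execution: sum_val = 1
1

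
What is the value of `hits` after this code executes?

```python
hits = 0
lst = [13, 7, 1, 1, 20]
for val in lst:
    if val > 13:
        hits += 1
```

Let's trace through this code step by step.

Initialize: hits = 0
Initialize: lst = [13, 7, 1, 1, 20]
Entering loop: for val in lst:

After execution: hits = 1
1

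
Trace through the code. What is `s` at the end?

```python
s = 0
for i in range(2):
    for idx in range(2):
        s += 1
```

Let's trace through this code step by step.

Initialize: s = 0
Entering loop: for i in range(2):

After execution: s = 4
4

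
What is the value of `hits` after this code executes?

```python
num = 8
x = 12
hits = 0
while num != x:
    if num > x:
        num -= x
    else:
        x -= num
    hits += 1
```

Let's trace through this code step by step.

Initialize: num = 8
Initialize: x = 12
Initialize: hits = 0
Entering loop: while num != x:

After execution: hits = 2
2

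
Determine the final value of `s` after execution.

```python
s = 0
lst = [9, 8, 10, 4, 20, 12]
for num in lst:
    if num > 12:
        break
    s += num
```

Let's trace through this code step by step.

Initialize: s = 0
Initialize: lst = [9, 8, 10, 4, 20, 12]
Entering loop: for num in lst:

After execution: s = 31
31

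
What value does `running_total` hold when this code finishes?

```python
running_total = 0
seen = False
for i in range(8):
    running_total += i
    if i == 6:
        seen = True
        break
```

Let's trace through this code step by step.

Initialize: running_total = 0
Initialize: seen = False
Entering loop: for i in range(8):

After execution: running_total = 21
21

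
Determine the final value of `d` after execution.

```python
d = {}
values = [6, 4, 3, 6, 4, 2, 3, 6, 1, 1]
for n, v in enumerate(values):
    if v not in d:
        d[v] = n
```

Let's trace through this code step by step.

Initialize: d = {}
Initialize: values = [6, 4, 3, 6, 4, 2, 3, 6, 1, 1]
Entering loop: for n, v in enumerate(values):

After execution: d = {6: 0, 4: 1, 3: 2, 2: 5, 1: 8}
{6: 0, 4: 1, 3: 2, 2: 5, 1: 8}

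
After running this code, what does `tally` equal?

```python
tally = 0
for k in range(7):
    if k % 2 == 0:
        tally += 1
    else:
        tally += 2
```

Let's trace through this code step by step.

Initialize: tally = 0
Entering loop: for k in range(7):

After execution: tally = 10
10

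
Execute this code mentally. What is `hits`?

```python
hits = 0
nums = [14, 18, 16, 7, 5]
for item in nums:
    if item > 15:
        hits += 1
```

Let's trace through this code step by step.

Initialize: hits = 0
Initialize: nums = [14, 18, 16, 7, 5]
Entering loop: for item in nums:

After execution: hits = 2
2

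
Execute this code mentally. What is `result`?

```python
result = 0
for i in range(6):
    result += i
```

Let's trace through this code step by step.

Initialize: result = 0
Entering loop: for i in range(6):

After execution: result = 15
15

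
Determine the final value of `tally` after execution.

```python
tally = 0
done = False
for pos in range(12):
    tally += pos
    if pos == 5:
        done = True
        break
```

Let's trace through this code step by step.

Initialize: tally = 0
Initialize: done = False
Entering loop: for pos in range(12):

After execution: tally = 15
15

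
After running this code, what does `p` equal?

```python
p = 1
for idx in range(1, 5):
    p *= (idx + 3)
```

Let's trace through this code step by step.

Initialize: p = 1
Entering loop: for idx in range(1, 5):

After execution: p = 840
840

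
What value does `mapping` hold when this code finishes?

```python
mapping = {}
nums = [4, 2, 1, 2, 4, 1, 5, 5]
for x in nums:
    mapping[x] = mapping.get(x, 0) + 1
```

Let's trace through this code step by step.

Initialize: mapping = {}
Initialize: nums = [4, 2, 1, 2, 4, 1, 5, 5]
Entering loop: for x in nums:

After execution: mapping = {4: 2, 2: 2, 1: 2, 5: 2}
{4: 2, 2: 2, 1: 2, 5: 2}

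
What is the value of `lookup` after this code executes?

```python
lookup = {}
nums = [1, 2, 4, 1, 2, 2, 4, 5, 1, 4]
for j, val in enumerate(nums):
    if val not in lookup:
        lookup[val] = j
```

Let's trace through this code step by step.

Initialize: lookup = {}
Initialize: nums = [1, 2, 4, 1, 2, 2, 4, 5, 1, 4]
Entering loop: for j, val in enumerate(nums):

After execution: lookup = {1: 0, 2: 1, 4: 2, 5: 7}
{1: 0, 2: 1, 4: 2, 5: 7}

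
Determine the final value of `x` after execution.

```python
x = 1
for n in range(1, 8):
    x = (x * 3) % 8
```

Let's trace through this code step by step.

Initialize: x = 1
Entering loop: for n in range(1, 8):

After execution: x = 3
3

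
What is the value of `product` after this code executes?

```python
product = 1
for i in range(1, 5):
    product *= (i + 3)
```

Let's trace through this code step by step.

Initialize: product = 1
Entering loop: for i in range(1, 5):

After execution: product = 840
840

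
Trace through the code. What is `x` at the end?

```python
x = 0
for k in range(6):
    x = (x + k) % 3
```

Let's trace through this code step by step.

Initialize: x = 0
Entering loop: for k in range(6):

After execution: x = 0
0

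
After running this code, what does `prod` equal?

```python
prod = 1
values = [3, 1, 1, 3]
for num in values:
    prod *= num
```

Let's trace through this code step by step.

Initialize: prod = 1
Initialize: values = [3, 1, 1, 3]
Entering loop: for num in values:

After execution: prod = 9
9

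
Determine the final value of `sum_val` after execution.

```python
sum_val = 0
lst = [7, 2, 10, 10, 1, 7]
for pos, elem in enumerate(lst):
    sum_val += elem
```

Let's trace through this code step by step.

Initialize: sum_val = 0
Initialize: lst = [7, 2, 10, 10, 1, 7]
Entering loop: for pos, elem in enumerate(lst):

After execution: sum_val = 37
37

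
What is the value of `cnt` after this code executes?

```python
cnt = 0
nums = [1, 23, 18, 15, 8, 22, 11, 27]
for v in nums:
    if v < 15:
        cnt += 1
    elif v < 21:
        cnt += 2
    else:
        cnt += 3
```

Let's trace through this code step by step.

Initialize: cnt = 0
Initialize: nums = [1, 23, 18, 15, 8, 22, 11, 27]
Entering loop: for v in nums:

After execution: cnt = 16
16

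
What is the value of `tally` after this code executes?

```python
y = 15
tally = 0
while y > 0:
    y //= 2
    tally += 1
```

Let's trace through this code step by step.

Initialize: y = 15
Initialize: tally = 0
Entering loop: while y > 0:

After execution: tally = 4
4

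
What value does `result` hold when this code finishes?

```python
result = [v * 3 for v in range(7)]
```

Let's trace through this code step by step.

Initialize: result = [v * 3 for v in range(7)]

After execution: result = [0, 3, 6, 9, 12, 15, 18]
[0, 3, 6, 9, 12, 15, 18]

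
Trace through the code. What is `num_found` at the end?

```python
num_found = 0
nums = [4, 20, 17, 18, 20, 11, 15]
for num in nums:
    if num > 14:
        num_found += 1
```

Let's trace through this code step by step.

Initialize: num_found = 0
Initialize: nums = [4, 20, 17, 18, 20, 11, 15]
Entering loop: for num in nums:

After execution: num_found = 5
5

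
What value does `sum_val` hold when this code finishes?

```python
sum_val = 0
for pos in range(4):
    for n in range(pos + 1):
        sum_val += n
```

Let's trace through this code step by step.

Initialize: sum_val = 0
Entering loop: for pos in range(4):

After execution: sum_val = 10
10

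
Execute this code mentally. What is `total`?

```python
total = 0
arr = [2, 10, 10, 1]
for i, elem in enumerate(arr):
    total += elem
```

Let's trace through this code step by step.

Initialize: total = 0
Initialize: arr = [2, 10, 10, 1]
Entering loop: for i, elem in enumerate(arr):

After execution: total = 23
23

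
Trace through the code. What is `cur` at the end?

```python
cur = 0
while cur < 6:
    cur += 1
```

Let's trace through this code step by step.

Initialize: cur = 0
Entering loop: while cur < 6:

After execution: cur = 6
6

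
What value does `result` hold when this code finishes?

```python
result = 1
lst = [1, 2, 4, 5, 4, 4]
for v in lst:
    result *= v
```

Let's trace through this code step by step.

Initialize: result = 1
Initialize: lst = [1, 2, 4, 5, 4, 4]
Entering loop: for v in lst:

After execution: result = 640
640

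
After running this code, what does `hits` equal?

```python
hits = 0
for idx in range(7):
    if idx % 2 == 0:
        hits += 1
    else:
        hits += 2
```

Let's trace through this code step by step.

Initialize: hits = 0
Entering loop: for idx in range(7):

After execution: hits = 10
10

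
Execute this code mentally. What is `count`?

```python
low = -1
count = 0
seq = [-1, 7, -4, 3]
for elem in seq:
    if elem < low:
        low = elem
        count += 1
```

Let's trace through this code step by step.

Initialize: low = -1
Initialize: count = 0
Initialize: seq = [-1, 7, -4, 3]
Entering loop: for elem in seq:

After execution: count = 1
1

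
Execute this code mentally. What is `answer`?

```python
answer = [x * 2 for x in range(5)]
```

Let's trace through this code step by step.

Initialize: answer = [x * 2 for x in range(5)]

After execution: answer = [0, 2, 4, 6, 8]
[0, 2, 4, 6, 8]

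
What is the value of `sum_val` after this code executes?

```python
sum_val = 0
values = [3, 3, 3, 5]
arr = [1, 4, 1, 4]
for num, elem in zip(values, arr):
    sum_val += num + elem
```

Let's trace through this code step by step.

Initialize: sum_val = 0
Initialize: values = [3, 3, 3, 5]
Initialize: arr = [1, 4, 1, 4]
Entering loop: for num, elem in zip(values, arr):

After execution: sum_val = 24
24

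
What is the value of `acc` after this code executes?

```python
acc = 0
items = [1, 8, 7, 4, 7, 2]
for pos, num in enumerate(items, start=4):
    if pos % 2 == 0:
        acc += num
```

Let's trace through this code step by step.

Initialize: acc = 0
Initialize: items = [1, 8, 7, 4, 7, 2]
Entering loop: for pos, num in enumerate(items, start=4):

After execution: acc = 15
15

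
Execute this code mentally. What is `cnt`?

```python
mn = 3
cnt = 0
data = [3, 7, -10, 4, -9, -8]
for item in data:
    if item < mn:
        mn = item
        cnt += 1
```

Let's trace through this code step by step.

Initialize: mn = 3
Initialize: cnt = 0
Initialize: data = [3, 7, -10, 4, -9, -8]
Entering loop: for item in data:

After execution: cnt = 1
1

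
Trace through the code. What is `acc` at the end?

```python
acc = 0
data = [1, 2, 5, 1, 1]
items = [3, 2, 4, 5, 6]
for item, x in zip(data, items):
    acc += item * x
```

Let's trace through this code step by step.

Initialize: acc = 0
Initialize: data = [1, 2, 5, 1, 1]
Initialize: items = [3, 2, 4, 5, 6]
Entering loop: for item, x in zip(data, items):

After execution: acc = 38
38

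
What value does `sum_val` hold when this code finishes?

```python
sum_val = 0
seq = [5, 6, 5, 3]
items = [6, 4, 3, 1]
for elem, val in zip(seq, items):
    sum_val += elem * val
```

Let's trace through this code step by step.

Initialize: sum_val = 0
Initialize: seq = [5, 6, 5, 3]
Initialize: items = [6, 4, 3, 1]
Entering loop: for elem, val in zip(seq, items):

After execution: sum_val = 72
72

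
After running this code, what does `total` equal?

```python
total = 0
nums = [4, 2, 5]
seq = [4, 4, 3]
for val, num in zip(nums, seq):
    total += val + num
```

Let's trace through this code step by step.

Initialize: total = 0
Initialize: nums = [4, 2, 5]
Initialize: seq = [4, 4, 3]
Entering loop: for val, num in zip(nums, seq):

After execution: total = 22
22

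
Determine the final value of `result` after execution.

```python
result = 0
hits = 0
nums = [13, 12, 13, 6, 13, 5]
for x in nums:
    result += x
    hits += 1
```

Let's trace through this code step by step.

Initialize: result = 0
Initialize: hits = 0
Initialize: nums = [13, 12, 13, 6, 13, 5]
Entering loop: for x in nums:

After execution: result = 62
62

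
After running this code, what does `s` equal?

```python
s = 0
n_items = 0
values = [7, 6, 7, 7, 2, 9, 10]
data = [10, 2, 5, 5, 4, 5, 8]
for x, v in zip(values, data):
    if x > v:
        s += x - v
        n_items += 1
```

Let's trace through this code step by step.

Initialize: s = 0
Initialize: n_items = 0
Initialize: values = [7, 6, 7, 7, 2, 9, 10]
Initialize: data = [10, 2, 5, 5, 4, 5, 8]
Entering loop: for x, v in zip(values, data):

After execution: s = 14
14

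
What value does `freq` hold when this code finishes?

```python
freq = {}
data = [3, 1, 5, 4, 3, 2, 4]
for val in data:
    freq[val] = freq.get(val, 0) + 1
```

Let's trace through this code step by step.

Initialize: freq = {}
Initialize: data = [3, 1, 5, 4, 3, 2, 4]
Entering loop: for val in data:

After execution: freq = {3: 2, 1: 1, 5: 1, 4: 2, 2: 1}
{3: 2, 1: 1, 5: 1, 4: 2, 2: 1}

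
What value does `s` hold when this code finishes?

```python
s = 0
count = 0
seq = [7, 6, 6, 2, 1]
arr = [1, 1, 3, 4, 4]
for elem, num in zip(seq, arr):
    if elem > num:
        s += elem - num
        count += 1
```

Let's trace through this code step by step.

Initialize: s = 0
Initialize: count = 0
Initialize: seq = [7, 6, 6, 2, 1]
Initialize: arr = [1, 1, 3, 4, 4]
Entering loop: for elem, num in zip(seq, arr):

After execution: s = 14
14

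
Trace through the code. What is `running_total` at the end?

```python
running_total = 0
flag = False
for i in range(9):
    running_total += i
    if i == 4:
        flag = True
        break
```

Let's trace through this code step by step.

Initialize: running_total = 0
Initialize: flag = False
Entering loop: for i in range(9):

After execution: running_total = 10
10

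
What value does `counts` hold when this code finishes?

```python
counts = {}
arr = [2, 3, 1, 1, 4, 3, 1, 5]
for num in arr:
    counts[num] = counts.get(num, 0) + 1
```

Let's trace through this code step by step.

Initialize: counts = {}
Initialize: arr = [2, 3, 1, 1, 4, 3, 1, 5]
Entering loop: for num in arr:

After execution: counts = {2: 1, 3: 2, 1: 3, 4: 1, 5: 1}
{2: 1, 3: 2, 1: 3, 4: 1, 5: 1}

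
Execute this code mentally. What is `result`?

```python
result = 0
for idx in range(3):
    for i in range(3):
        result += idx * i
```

Let's trace through this code step by step.

Initialize: result = 0
Entering loop: for idx in range(3):

After execution: result = 9
9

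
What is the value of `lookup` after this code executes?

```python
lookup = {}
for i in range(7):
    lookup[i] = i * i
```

Let's trace through this code step by step.

Initialize: lookup = {}
Entering loop: for i in range(7):

After execution: lookup = {0: 0, 1: 1, 2: 4, 3: 9, 4: 16, 5: 25, 6: 36}
{0: 0, 1: 1, 2: 4, 3: 9, 4: 16, 5: 25, 6: 36}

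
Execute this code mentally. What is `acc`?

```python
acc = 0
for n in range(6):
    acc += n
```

Let's trace through this code step by step.

Initialize: acc = 0
Entering loop: for n in range(6):

After execution: acc = 15
15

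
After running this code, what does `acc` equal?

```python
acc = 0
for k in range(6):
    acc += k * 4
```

Let's trace through this code step by step.

Initialize: acc = 0
Entering loop: for k in range(6):

After execution: acc = 60
60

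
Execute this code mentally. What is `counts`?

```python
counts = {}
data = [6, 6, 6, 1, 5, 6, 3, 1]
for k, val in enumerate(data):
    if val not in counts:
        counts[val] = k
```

Let's trace through this code step by step.

Initialize: counts = {}
Initialize: data = [6, 6, 6, 1, 5, 6, 3, 1]
Entering loop: for k, val in enumerate(data):

After execution: counts = {6: 0, 1: 3, 5: 4, 3: 6}
{6: 0, 1: 3, 5: 4, 3: 6}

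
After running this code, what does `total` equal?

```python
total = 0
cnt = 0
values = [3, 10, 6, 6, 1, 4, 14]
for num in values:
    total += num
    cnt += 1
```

Let's trace through this code step by step.

Initialize: total = 0
Initialize: cnt = 0
Initialize: values = [3, 10, 6, 6, 1, 4, 14]
Entering loop: for num in values:

After execution: total = 44
44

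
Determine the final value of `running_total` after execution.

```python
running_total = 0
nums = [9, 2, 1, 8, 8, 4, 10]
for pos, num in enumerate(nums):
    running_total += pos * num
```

Let's trace through this code step by step.

Initialize: running_total = 0
Initialize: nums = [9, 2, 1, 8, 8, 4, 10]
Entering loop: for pos, num in enumerate(nums):

After execution: running_total = 140
140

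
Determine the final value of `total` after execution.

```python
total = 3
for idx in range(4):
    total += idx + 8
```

Let's trace through this code step by step.

Initialize: total = 3
Entering loop: for idx in range(4):

After execution: total = 41
41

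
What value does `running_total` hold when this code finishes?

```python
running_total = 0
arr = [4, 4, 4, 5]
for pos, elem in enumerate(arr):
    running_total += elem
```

Let's trace through this code step by step.

Initialize: running_total = 0
Initialize: arr = [4, 4, 4, 5]
Entering loop: for pos, elem in enumerate(arr):

After execution: running_total = 17
17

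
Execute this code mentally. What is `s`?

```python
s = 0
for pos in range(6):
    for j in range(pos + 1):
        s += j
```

Let's trace through this code step by step.

Initialize: s = 0
Entering loop: for pos in range(6):

After execution: s = 35
35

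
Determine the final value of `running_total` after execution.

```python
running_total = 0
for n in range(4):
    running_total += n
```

Let's trace through this code step by step.

Initialize: running_total = 0
Entering loop: for n in range(4):

After execution: running_total = 6
6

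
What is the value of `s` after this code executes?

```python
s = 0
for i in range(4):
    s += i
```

Let's trace through this code step by step.

Initialize: s = 0
Entering loop: for i in range(4):

After execution: s = 6
6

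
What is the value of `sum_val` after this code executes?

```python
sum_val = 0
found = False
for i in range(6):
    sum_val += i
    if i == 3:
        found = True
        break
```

Let's trace through this code step by step.

Initialize: sum_val = 0
Initialize: found = False
Entering loop: for i in range(6):

After execution: sum_val = 6
6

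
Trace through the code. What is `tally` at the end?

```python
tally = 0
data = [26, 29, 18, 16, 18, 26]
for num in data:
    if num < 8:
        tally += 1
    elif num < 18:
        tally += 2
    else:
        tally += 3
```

Let's trace through this code step by step.

Initialize: tally = 0
Initialize: data = [26, 29, 18, 16, 18, 26]
Entering loop: for num in data:

After execution: tally = 17
17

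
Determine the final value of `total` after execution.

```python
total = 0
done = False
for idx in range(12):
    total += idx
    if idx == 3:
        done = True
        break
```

Let's trace through this code step by step.

Initialize: total = 0
Initialize: done = False
Entering loop: for idx in range(12):

After execution: total = 6
6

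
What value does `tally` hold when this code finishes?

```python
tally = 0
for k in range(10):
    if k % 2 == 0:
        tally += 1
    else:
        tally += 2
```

Let's trace through this code step by step.

Initialize: tally = 0
Entering loop: for k in range(10):

After execution: tally = 15
15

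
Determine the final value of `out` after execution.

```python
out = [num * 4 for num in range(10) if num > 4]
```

Let's trace through this code step by step.

Initialize: out = [num * 4 for num in range(10) if num > 4]

After execution: out = [20, 24, 28, 32, 36]
[20, 24, 28, 32, 36]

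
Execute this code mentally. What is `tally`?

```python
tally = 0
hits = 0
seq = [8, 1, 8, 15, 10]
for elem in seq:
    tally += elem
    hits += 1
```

Let's trace through this code step by step.

Initialize: tally = 0
Initialize: hits = 0
Initialize: seq = [8, 1, 8, 15, 10]
Entering loop: for elem in seq:

After execution: tally = 42
42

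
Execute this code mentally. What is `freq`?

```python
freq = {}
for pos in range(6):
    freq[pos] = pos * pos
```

Let's trace through this code step by step.

Initialize: freq = {}
Entering loop: for pos in range(6):

After execution: freq = {0: 0, 1: 1, 2: 4, 3: 9, 4: 16, 5: 25}
{0: 0, 1: 1, 2: 4, 3: 9, 4: 16, 5: 25}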